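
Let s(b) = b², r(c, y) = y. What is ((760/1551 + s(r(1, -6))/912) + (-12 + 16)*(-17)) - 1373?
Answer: -169796903/117876 ≈ -1440.5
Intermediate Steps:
((760/1551 + s(r(1, -6))/912) + (-12 + 16)*(-17)) - 1373 = ((760/1551 + (-6)²/912) + (-12 + 16)*(-17)) - 1373 = ((760*(1/1551) + 36*(1/912)) + 4*(-17)) - 1373 = ((760/1551 + 3/76) - 68) - 1373 = (62413/117876 - 68) - 1373 = -7953155/117876 - 1373 = -169796903/117876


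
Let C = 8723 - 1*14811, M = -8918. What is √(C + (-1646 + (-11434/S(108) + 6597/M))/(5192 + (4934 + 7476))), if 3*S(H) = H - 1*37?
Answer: I*√22830539079140636991/61237358 ≈ 78.026*I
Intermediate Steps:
S(H) = -37/3 + H/3 (S(H) = (H - 1*37)/3 = (H - 37)/3 = (-37 + H)/3 = -37/3 + H/3)
C = -6088 (C = 8723 - 14811 = -6088)
√(C + (-1646 + (-11434/S(108) + 6597/M))/(5192 + (4934 + 7476))) = √(-6088 + (-1646 + (-11434/(-37/3 + (⅓)*108) + 6597/(-8918)))/(5192 + (4934 + 7476))) = √(-6088 + (-1646 + (-11434/(-37/3 + 36) + 6597*(-1/8918)))/(5192 + 12410)) = √(-6088 + (-1646 + (-11434/71/3 - 6597/8918))/17602) = √(-6088 + (-1646 + (-11434*3/71 - 6597/8918))*(1/17602)) = √(-6088 + (-1646 + (-34302/71 - 6597/8918))*(1/17602)) = √(-6088 + (-1646 - 306373623/633178)*(1/17602)) = √(-6088 - 1348584611/633178*1/17602) = √(-6088 - 1348584611/11145199156) = √(-67853321046339/11145199156) = I*√22830539079140636991/61237358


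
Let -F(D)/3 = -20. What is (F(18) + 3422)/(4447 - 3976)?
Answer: 3482/471 ≈ 7.3928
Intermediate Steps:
F(D) = 60 (F(D) = -3*(-20) = 60)
(F(18) + 3422)/(4447 - 3976) = (60 + 3422)/(4447 - 3976) = 3482/471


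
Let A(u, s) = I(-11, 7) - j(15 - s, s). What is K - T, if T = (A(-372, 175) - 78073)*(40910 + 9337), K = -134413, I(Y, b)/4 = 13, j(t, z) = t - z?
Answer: 3903354029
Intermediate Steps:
I(Y, b) = 52 (I(Y, b) = 4*13 = 52)
A(u, s) = 37 + 2*s (A(u, s) = 52 - ((15 - s) - s) = 52 - (15 - 2*s) = 52 + (-15 + 2*s) = 37 + 2*s)
T = -3903488442 (T = ((37 + 2*175) - 78073)*(40910 + 9337) = ((37 + 350) - 78073)*50247 = (387 - 78073)*50247 = -77686*50247 = -3903488442)
K - T = -134413 - 1*(-3903488442) = -134413 + 3903488442 = 3903354029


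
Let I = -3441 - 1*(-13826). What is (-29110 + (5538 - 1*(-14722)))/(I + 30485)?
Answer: -885/4087 ≈ -0.21654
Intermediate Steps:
I = 10385 (I = -3441 + 13826 = 10385)
(-29110 + (5538 - 1*(-14722)))/(I + 30485) = (-29110 + (5538 - 1*(-14722)))/(10385 + 30485) = (-29110 + (5538 + 14722))/40870 = (-29110 + 20260)*(1/40870) = -8850*1/40870 = -885/4087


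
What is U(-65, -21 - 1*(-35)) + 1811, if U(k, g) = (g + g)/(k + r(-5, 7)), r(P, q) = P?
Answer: 9053/5 ≈ 1810.6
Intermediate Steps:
U(k, g) = 2*g/(-5 + k) (U(k, g) = (g + g)/(k - 5) = (2*g)/(-5 + k) = 2*g/(-5 + k))
U(-65, -21 - 1*(-35)) + 1811 = 2*(-21 - 1*(-35))/(-5 - 65) + 1811 = 2*(-21 + 35)/(-70) + 1811 = 2*14*(-1/70) + 1811 = -⅖ + 1811 = 9053/5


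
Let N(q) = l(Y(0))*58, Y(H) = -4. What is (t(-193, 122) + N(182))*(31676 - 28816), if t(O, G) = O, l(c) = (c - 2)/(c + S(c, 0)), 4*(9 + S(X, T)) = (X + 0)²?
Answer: -1324180/3 ≈ -4.4139e+5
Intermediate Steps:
S(X, T) = -9 + X²/4 (S(X, T) = -9 + (X + 0)²/4 = -9 + X²/4)
l(c) = (-2 + c)/(-9 + c + c²/4) (l(c) = (c - 2)/(c + (-9 + c²/4)) = (-2 + c)/(-9 + c + c²/4))
N(q) = 116/3 (N(q) = (4*(-2 - 4)/(-36 + (-4)² + 4*(-4)))*58 = (4*(-6)/(-36 + 16 - 16))*58 = (4*(-6)/(-36))*58 = (4*(-1/36)*(-6))*58 = (⅔)*58 = 116/3)
(t(-193, 122) + N(182))*(31676 - 28816) = (-193 + 116/3)*(31676 - 28816) = -463/3*2860 = -1324180/3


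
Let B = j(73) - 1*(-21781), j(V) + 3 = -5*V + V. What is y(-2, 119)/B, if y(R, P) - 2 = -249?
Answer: -247/21486 ≈ -0.011496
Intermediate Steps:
j(V) = -3 - 4*V (j(V) = -3 + (-5*V + V) = -3 - 4*V)
y(R, P) = -247 (y(R, P) = 2 - 249 = -247)
B = 21486 (B = (-3 - 4*73) - 1*(-21781) = (-3 - 292) + 21781 = -295 + 21781 = 21486)
y(-2, 119)/B = -247/21486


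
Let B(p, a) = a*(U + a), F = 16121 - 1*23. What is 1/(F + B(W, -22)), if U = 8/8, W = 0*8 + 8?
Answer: 1/16560 ≈ 6.0386e-5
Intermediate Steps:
W = 8 (W = 0 + 8 = 8)
U = 1 (U = 8*(⅛) = 1)
F = 16098 (F = 16121 - 23 = 16098)
B(p, a) = a*(1 + a)
1/(F + B(W, -22)) = 1/(16098 - 22*(1 - 22)) = 1/(16098 - 22*(-21)) = 1/(16098 + 462) = 1/16560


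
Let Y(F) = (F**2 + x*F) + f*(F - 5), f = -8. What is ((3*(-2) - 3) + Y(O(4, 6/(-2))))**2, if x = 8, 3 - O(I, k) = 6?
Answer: 1600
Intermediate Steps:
O(I, k) = -3 (O(I, k) = 3 - 1*6 = 3 - 6 = -3)
Y(F) = 40 + F**2 (Y(F) = (F**2 + 8*F) - 8*(F - 5) = (F**2 + 8*F) - 8*(-5 + F) = (F**2 + 8*F) + (40 - 8*F) = 40 + F**2)
((3*(-2) - 3) + Y(O(4, 6/(-2))))**2 = ((3*(-2) - 3) + (40 + (-3)**2))**2 = ((-6 - 3) + (40 + 9))**2 = (-9 + 49)**2 = 40**2 = 1600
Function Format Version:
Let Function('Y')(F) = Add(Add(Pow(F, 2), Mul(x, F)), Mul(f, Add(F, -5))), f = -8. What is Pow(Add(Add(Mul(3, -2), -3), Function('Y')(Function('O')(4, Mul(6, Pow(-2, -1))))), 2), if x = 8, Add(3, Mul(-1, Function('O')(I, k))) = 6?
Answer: 1600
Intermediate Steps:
Function('O')(I, k) = -3 (Function('O')(I, k) = Add(3, Mul(-1, 6)) = Add(3, -6) = -3)
Function('Y')(F) = Add(40, Pow(F, 2)) (Function('Y')(F) = Add(Add(Pow(F, 2), Mul(8, F)), Mul(-8, Add(F, -5))) = Add(Add(Pow(F, 2), Mul(8, F)), Mul(-8, Add(-5, F))) = Add(Add(Pow(F, 2), Mul(8, F)), Add(40, Mul(-8, F))) = Add(40, Pow(F, 2)))
Pow(Add(Add(Mul(3, -2), -3), Function('Y')(Function('O')(4, Mul(6, Pow(-2, -1))))), 2) = Pow(Add(Add(Mul(3, -2), -3), Add(40, Pow(-3, 2))), 2) = Pow(Add(Add(-6, -3), Add(40, 9)), 2) = Pow(Add(-9, 49), 2) = Pow(40, 2) = 1600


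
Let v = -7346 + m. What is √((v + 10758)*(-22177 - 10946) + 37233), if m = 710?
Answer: 27*I*√187237 ≈ 11683.0*I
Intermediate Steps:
v = -6636 (v = -7346 + 710 = -6636)
√((v + 10758)*(-22177 - 10946) + 37233) = √((-6636 + 10758)*(-22177 - 10946) + 37233) = √(4122*(-33123) + 37233) = √(-136533006 + 37233) = √(-136495773) = 27*I*√187237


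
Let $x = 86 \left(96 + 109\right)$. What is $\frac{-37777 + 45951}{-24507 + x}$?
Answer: $- \frac{8174}{6877} \approx -1.1886$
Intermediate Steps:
$x = 17630$ ($x = 86 \cdot 205 = 17630$)
$\frac{-37777 + 45951}{-24507 + x} = \frac{-37777 + 45951}{-24507 + 17630} = \frac{8174}{-6877} = 8174 \left(- \frac{1}{6877}\right) = - \frac{8174}{6877}$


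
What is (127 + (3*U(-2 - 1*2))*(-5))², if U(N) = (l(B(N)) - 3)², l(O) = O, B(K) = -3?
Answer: 170569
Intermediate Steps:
U(N) = 36 (U(N) = (-3 - 3)² = (-6)² = 36)
(127 + (3*U(-2 - 1*2))*(-5))² = (127 + (3*36)*(-5))² = (127 + 108*(-5))² = (127 - 540)² = (-413)² = 170569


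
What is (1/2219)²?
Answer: 1/4923961 ≈ 2.0309e-7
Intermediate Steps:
(1/2219)² = 1/4923961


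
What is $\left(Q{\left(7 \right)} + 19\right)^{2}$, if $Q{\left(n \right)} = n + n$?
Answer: $1089$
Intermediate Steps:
$Q{\left(n \right)} = 2 n$
$\left(Q{\left(7 \right)} + 19\right)^{2} = \left(2 \cdot 7 + 19\right)^{2} = \left(14 + 19\right)^{2} = 33^{2} = 1089$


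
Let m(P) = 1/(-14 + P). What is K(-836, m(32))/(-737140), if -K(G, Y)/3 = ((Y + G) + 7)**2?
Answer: 222636241/79611120 ≈ 2.7965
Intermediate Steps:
K(G, Y) = -3*(7 + G + Y)**2 (K(G, Y) = -3*((Y + G) + 7)**2 = -3*((G + Y) + 7)**2 = -3*(7 + G + Y)**2)
K(-836, m(32))/(-737140) = -3*(7 - 836 + 1/(-14 + 32))**2/(-737140) = -3*(7 - 836 + 1/18)**2*(-1/737140) = -3*(-14921/18)**2*(-1/737140) = -3*222636241/324*(-1/737140) = -222636241/108*(-1/737140) = 222636241/79611120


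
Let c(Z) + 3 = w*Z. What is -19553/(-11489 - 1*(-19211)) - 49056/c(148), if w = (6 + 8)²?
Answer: -945945197/223976610 ≈ -4.2234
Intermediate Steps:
w = 196 (w = 14² = 196)
c(Z) = -3 + 196*Z
-19553/(-11489 - 1*(-19211)) - 49056/c(148) = -19553/(-11489 - 1*(-19211)) - 49056/(-3 + 196*148) = -19553/(-11489 + 19211) - 49056/(-3 + 29008) = -19553/7722 - 49056/29005 = -945945197/223976610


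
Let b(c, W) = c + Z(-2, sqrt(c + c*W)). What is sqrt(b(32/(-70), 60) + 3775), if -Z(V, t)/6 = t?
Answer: sqrt(4623815 - 840*I*sqrt(2135))/35 ≈ 61.438 - 0.25786*I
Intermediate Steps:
Z(V, t) = -6*t
b(c, W) = c - 6*sqrt(c + W*c) (b(c, W) = c - 6*sqrt(c + c*W) = c - 6*sqrt(c + W*c))
sqrt(b(32/(-70), 60) + 3775) = sqrt((32/(-70) - 6*sqrt(1 + 60)*(4*sqrt(2)*(I*sqrt(70)/70))) + 3775) = sqrt((32*(-1/70) - 6*sqrt(61)*(4*I*sqrt(35)/35)) + 3775) = sqrt((-16/35 - 6*4*I*sqrt(2135)/35) + 3775) = sqrt((-16/35 - 24*I*sqrt(2135)/35) + 3775) = sqrt(132109/35 - 24*I*sqrt(2135)/35)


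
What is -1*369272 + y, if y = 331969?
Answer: -37303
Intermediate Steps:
-1*369272 + y = -1*369272 + 331969 = -369272 + 331969 = -37303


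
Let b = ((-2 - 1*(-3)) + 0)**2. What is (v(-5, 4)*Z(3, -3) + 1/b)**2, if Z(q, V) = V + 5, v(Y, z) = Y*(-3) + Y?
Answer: 441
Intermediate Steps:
v(Y, z) = -2*Y (v(Y, z) = -3*Y + Y = -2*Y)
Z(q, V) = 5 + V
b = 1 (b = ((-2 + 3) + 0)**2 = (1 + 0)**2 = 1**2 = 1)
(v(-5, 4)*Z(3, -3) + 1/b)**2 = ((-2*(-5))*(5 - 3) + 1/1)**2 = (10*2 + 1)**2 = (20 + 1)**2 = 21**2 = 441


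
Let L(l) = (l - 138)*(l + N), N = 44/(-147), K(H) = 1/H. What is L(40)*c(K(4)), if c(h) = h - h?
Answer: 0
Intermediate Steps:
N = -44/147 (N = 44*(-1/147) = -44/147 ≈ -0.29932)
c(h) = 0
L(l) = (-138 + l)*(-44/147 + l) (L(l) = (l - 138)*(l - 44/147) = (-138 + l)*(-44/147 + l))
L(40)*c(K(4)) = (2024/49 + 40² - 20330/147*40)*0 = (2024/49 + 1600 - 813200/147)*0 = -11672/3*0 = 0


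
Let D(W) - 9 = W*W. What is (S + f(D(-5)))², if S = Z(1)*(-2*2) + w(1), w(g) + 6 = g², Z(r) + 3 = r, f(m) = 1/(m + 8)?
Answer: 16129/1764 ≈ 9.1434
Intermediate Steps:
D(W) = 9 + W² (D(W) = 9 + W*W = 9 + W²)
f(m) = 1/(8 + m)
Z(r) = -3 + r
w(g) = -6 + g²
S = 3 (S = (-3 + 1)*(-2*2) + (-6 + 1²) = -2*(-4) + (-6 + 1) = 8 - 5 = 3)
(S + f(D(-5)))² = (3 + 1/(8 + (9 + (-5)²)))² = (3 + 1/(8 + (9 + 25)))² = (3 + 1/(8 + 34))² = (3 + 1/42)² = (127/42)² = 16129/1764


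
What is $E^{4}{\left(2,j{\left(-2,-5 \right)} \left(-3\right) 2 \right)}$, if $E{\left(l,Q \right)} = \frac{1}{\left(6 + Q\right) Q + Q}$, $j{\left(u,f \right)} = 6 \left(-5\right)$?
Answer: $\frac{1}{1283679029619360000} \approx 7.7901 \cdot 10^{-19}$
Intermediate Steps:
$j{\left(u,f \right)} = -30$
$E{\left(l,Q \right)} = \frac{1}{Q + Q \left(6 + Q\right)}$ ($E{\left(l,Q \right)} = \frac{1}{Q \left(6 + Q\right) + Q} = \frac{1}{Q + Q \left(6 + Q\right)}$)
$E^{4}{\left(2,j{\left(-2,-5 \right)} \left(-3\right) 2 \right)} = \left(\frac{1}{\left(-30\right) \left(-3\right) 2 \left(7 + \left(-30\right) \left(-3\right) 2\right)}\right)^{4} = \left(\frac{1}{90 \cdot 2 \left(7 + 90 \cdot 2\right)}\right)^{4} = \left(\frac{1}{180 \left(7 + 180\right)}\right)^{4} = \left(\frac{1}{180 \cdot 187}\right)^{4} = \left(\frac{1}{180} \cdot \frac{1}{187}\right)^{4} = \left(\frac{1}{33660}\right)^{4} = \frac{1}{1283679029619360000}$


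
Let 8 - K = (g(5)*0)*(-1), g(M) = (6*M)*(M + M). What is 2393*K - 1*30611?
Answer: -11467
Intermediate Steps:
g(M) = 12*M**2 (g(M) = (6*M)*(2*M) = 12*M**2)
K = 8 (K = 8 - (12*5**2)*0*(-1) = 8 - (12*25)*0*(-1) = 8 - 300*0*(-1) = 8 - 0*(-1) = 8 - 1*0 = 8 + 0 = 8)
2393*K - 1*30611 = 2393*8 - 1*30611 = 19144 - 30611 = -11467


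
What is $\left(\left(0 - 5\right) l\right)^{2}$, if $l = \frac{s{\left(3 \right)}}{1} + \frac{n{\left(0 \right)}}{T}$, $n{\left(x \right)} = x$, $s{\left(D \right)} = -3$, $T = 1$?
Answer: $225$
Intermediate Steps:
$l = -3$ ($l = - \frac{3}{1} + \frac{0}{1} = \left(-3\right) 1 + 0 \cdot 1 = -3 + 0 = -3$)
$\left(\left(0 - 5\right) l\right)^{2} = \left(\left(0 - 5\right) \left(-3\right)\right)^{2} = \left(\left(-5\right) \left(-3\right)\right)^{2} = 15^{2} = 225$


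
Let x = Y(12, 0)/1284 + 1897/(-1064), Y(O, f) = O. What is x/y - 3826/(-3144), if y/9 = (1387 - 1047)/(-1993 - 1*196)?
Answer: 1080359101/434639136 ≈ 2.4856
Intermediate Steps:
x = -28845/16264 (x = 12/1284 + 1897/(-1064) = 12*(1/1284) + 1897*(-1/1064) = 1/107 - 271/152 = -28845/16264 ≈ -1.7735)
y = -3060/2189 (y = 9*((1387 - 1047)/(-1993 - 1*196)) = 9*(340/(-1993 - 196)) = 9*(340/(-2189)) = 9*(340*(-1/2189)) = 9*(-340/2189) = -3060/2189 ≈ -1.3979)
x/y - 3826/(-3144) = -28845/(16264*(-3060/2189)) - 3826/(-3144) = -28845/16264*(-2189/3060) - 3826*(-1/3144) = 1403149/1105952 + 1913/1572 = 1080359101/434639136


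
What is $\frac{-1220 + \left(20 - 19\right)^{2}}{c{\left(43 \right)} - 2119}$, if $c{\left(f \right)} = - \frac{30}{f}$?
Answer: $\frac{52417}{91147} \approx 0.57508$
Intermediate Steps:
$\frac{-1220 + \left(20 - 19\right)^{2}}{c{\left(43 \right)} - 2119} = \frac{-1220 + \left(20 - 19\right)^{2}}{- \frac{30}{43} - 2119} = \frac{-1220 + 1^{2}}{\left(-30\right) \frac{1}{43} - 2119} = \frac{-1220 + 1}{- \frac{30}{43} - 2119} = - \frac{1219}{- \frac{91147}{43}} = \left(-1219\right) \left(- \frac{43}{91147}\right) = \frac{52417}{91147}$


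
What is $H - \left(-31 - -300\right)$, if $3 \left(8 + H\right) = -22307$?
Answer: $- \frac{23138}{3} \approx -7712.7$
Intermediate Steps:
$H = - \frac{22331}{3}$ ($H = -8 + \frac{1}{3} \left(-22307\right) = -8 - \frac{22307}{3} = - \frac{22331}{3} \approx -7443.7$)
$H - \left(-31 - -300\right) = - \frac{22331}{3} - \left(-31 - -300\right) = - \frac{22331}{3} - \left(-31 + 300\right) = - \frac{22331}{3} - 269 = - \frac{23138}{3}$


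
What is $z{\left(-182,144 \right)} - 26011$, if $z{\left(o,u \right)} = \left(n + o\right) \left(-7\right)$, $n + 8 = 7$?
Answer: $-24730$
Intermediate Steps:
$n = -1$ ($n = -8 + 7 = -1$)
$z{\left(o,u \right)} = 7 - 7 o$ ($z{\left(o,u \right)} = \left(-1 + o\right) \left(-7\right) = 7 - 7 o$)
$z{\left(-182,144 \right)} - 26011 = \left(7 - -1274\right) - 26011 = \left(7 + 1274\right) - 26011 = 1281 - 26011 = -24730$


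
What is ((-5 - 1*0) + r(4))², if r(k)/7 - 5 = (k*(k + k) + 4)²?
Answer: 82846404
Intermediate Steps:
r(k) = 35 + 7*(4 + 2*k²)² (r(k) = 35 + 7*(k*(k + k) + 4)² = 35 + 7*(k*(2*k) + 4)² = 35 + 7*(2*k² + 4)² = 35 + 7*(4 + 2*k²)²)
((-5 - 1*0) + r(4))² = ((-5 - 1*0) + (35 + 28*(2 + 4²)²))² = ((-5 + 0) + (35 + 28*(2 + 16)²))² = (-5 + (35 + 28*18²))² = (-5 + (35 + 28*324))² = (-5 + (35 + 9072))² = (-5 + 9107)² = 9102² = 82846404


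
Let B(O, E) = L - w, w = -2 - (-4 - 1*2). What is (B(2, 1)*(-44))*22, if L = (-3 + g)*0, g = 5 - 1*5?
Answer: 3872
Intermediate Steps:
g = 0 (g = 5 - 5 = 0)
w = 4 (w = -2 - (-4 - 2) = -2 - 1*(-6) = -2 + 6 = 4)
L = 0 (L = (-3 + 0)*0 = -3*0 = 0)
B(O, E) = -4 (B(O, E) = 0 - 1*4 = 0 - 4 = -4)
(B(2, 1)*(-44))*22 = -4*(-44)*22 = 176*22 = 3872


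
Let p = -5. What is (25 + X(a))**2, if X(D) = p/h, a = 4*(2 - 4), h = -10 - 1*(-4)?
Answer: 24025/36 ≈ 667.36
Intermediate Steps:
h = -6 (h = -10 + 4 = -6)
a = -8 (a = 4*(-2) = -8)
X(D) = 5/6 (X(D) = -5/(-6) = -5*(-1/6) = 5/6)
(25 + X(a))**2 = (25 + 5/6)**2 = (155/6)**2 = 24025/36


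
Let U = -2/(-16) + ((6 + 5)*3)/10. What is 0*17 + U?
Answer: 137/40 ≈ 3.4250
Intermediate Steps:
U = 137/40 (U = -2*(-1/16) + (11*3)*(1/10) = 1/8 + 33*(1/10) = 1/8 + 33/10 = 137/40 ≈ 3.4250)
0*17 + U = 0*17 + 137/40 = 0 + 137/40 = 137/40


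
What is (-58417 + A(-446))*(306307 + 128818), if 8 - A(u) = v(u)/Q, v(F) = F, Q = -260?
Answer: -660815025825/26 ≈ -2.5416e+10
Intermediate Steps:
A(u) = 8 + u/260 (A(u) = 8 - u/(-260) = 8 - u*(-1)/260 = 8 - (-1)*u/260 = 8 + u/260)
(-58417 + A(-446))*(306307 + 128818) = (-58417 + (8 + (1/260)*(-446)))*(306307 + 128818) = (-58417 + (8 - 223/130))*435125 = (-58417 + 817/130)*435125 = -7593393/130*435125 = -660815025825/26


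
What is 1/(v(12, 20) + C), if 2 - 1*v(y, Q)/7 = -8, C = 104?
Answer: 1/174 ≈ 0.0057471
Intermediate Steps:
v(y, Q) = 70 (v(y, Q) = 14 - 7*(-8) = 14 + 56 = 70)
1/(v(12, 20) + C) = 1/(70 + 104) = 1/174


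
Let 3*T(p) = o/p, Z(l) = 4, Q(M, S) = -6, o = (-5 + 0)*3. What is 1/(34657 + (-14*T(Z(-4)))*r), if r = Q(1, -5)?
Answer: 1/34552 ≈ 2.8942e-5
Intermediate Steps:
o = -15 (o = -5*3 = -15)
r = -6
T(p) = -5/p (T(p) = (-15/p)/3 = -5/p)
1/(34657 + (-14*T(Z(-4)))*r) = 1/(34657 - (-70)/4*(-6)) = 1/(34657 - 14*(-5/4)*(-6)) = 1/(34657 + (35/2)*(-6)) = 1/(34657 - 105) = 1/34552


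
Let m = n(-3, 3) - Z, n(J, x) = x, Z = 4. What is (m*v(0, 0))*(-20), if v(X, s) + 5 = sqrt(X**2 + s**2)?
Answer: -100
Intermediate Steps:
m = -1 (m = 3 - 1*4 = 3 - 4 = -1)
v(X, s) = -5 + sqrt(X**2 + s**2)
(m*v(0, 0))*(-20) = -(-5 + sqrt(0**2 + 0**2))*(-20) = -(-5 + sqrt(0 + 0))*(-20) = -(-5 + sqrt(0))*(-20) = -(-5 + 0)*(-20) = -1*(-5)*(-20) = 5*(-20) = -100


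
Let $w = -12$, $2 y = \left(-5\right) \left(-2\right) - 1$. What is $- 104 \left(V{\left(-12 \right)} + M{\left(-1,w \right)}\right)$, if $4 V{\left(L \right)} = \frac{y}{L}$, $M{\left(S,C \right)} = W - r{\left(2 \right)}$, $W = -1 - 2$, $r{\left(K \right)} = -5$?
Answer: $- \frac{793}{4} \approx -198.25$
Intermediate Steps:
$y = \frac{9}{2}$ ($y = \frac{\left(-5\right) \left(-2\right) - 1}{2} = \frac{10 - 1}{2} = \frac{1}{2} \cdot 9 = \frac{9}{2} \approx 4.5$)
$W = -3$ ($W = -1 - 2 = -3$)
$M{\left(S,C \right)} = 2$ ($M{\left(S,C \right)} = -3 - -5 = -3 + 5 = 2$)
$V{\left(L \right)} = \frac{9}{8 L}$ ($V{\left(L \right)} = \frac{\frac{9}{2} \frac{1}{L}}{4} = \frac{9}{8 L}$)
$- 104 \left(V{\left(-12 \right)} + M{\left(-1,w \right)}\right) = - 104 \left(\frac{9}{8 \left(-12\right)} + 2\right) = - 104 \left(\frac{9}{8} \left(- \frac{1}{12}\right) + 2\right) = - 104 \left(- \frac{3}{32} + 2\right) = \left(-104\right) \frac{61}{32} = - \frac{793}{4}$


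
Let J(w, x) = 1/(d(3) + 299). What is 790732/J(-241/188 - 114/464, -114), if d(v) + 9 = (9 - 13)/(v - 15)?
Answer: 688727572/3 ≈ 2.2958e+8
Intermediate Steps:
d(v) = -9 - 4/(-15 + v) (d(v) = -9 + (9 - 13)/(v - 15) = -9 - 4/(-15 + v))
J(w, x) = 3/871 (J(w, x) = 1/((131 - 9*3)/(-15 + 3) + 299) = 1/((131 - 27)/(-12) + 299) = 1/(-1/12*104 + 299) = 1/(-26/3 + 299) = 1/(871/3) = 3/871)
790732/J(-241/188 - 114/464, -114) = 790732/(3/871) = 790732*(871/3) = 688727572/3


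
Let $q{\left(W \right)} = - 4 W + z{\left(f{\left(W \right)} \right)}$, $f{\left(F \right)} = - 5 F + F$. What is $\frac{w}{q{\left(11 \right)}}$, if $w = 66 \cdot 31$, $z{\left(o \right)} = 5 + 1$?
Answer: $- \frac{1023}{19} \approx -53.842$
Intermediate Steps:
$f{\left(F \right)} = - 4 F$
$z{\left(o \right)} = 6$
$w = 2046$
$q{\left(W \right)} = 6 - 4 W$ ($q{\left(W \right)} = - 4 W + 6 = 6 - 4 W$)
$\frac{w}{q{\left(11 \right)}} = \frac{2046}{6 - 44} = \frac{2046}{-38} = 2046 \left(- \frac{1}{38}\right) = - \frac{1023}{19}$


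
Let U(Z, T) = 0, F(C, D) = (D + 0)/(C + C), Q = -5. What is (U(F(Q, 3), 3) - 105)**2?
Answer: 11025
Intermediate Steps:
F(C, D) = D/(2*C) (F(C, D) = D/((2*C)) = D*(1/(2*C)) = D/(2*C))
(U(F(Q, 3), 3) - 105)**2 = (0 - 105)**2 = (-105)**2 = 11025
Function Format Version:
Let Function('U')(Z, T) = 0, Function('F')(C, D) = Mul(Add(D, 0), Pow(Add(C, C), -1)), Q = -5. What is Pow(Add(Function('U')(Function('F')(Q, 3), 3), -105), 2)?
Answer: 11025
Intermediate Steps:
Function('F')(C, D) = Mul(Rational(1, 2), D, Pow(C, -1)) (Function('F')(C, D) = Mul(D, Pow(Mul(2, C), -1)) = Mul(D, Mul(Rational(1, 2), Pow(C, -1))) = Mul(Rational(1, 2), D, Pow(C, -1)))
Pow(Add(Function('U')(Function('F')(Q, 3), 3), -105), 2) = Pow(Add(0, -105), 2) = Pow(-105, 2) = 11025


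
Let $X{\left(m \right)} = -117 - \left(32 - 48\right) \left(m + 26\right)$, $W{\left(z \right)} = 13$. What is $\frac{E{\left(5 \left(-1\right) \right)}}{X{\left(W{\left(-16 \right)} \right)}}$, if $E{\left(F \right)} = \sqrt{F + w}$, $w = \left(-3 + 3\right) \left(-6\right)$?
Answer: $\frac{i \sqrt{5}}{507} \approx 0.0044104 i$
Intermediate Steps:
$w = 0$ ($w = 0 \left(-6\right) = 0$)
$E{\left(F \right)} = \sqrt{F}$ ($E{\left(F \right)} = \sqrt{F + 0} = \sqrt{F}$)
$X{\left(m \right)} = 299 + 16 m$ ($X{\left(m \right)} = -117 - - 16 \left(26 + m\right) = -117 - \left(-416 - 16 m\right) = -117 + \left(416 + 16 m\right) = 299 + 16 m$)
$\frac{E{\left(5 \left(-1\right) \right)}}{X{\left(W{\left(-16 \right)} \right)}} = \frac{\sqrt{5 \left(-1\right)}}{299 + 16 \cdot 13} = \frac{\sqrt{-5}}{299 + 208} = \frac{i \sqrt{5}}{507}$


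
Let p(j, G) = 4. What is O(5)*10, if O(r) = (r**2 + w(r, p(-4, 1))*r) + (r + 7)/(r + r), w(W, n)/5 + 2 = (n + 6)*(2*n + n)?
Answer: 29762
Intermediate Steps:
w(W, n) = -10 + 15*n*(6 + n) (w(W, n) = -10 + 5*((n + 6)*(2*n + n)) = -10 + 5*((6 + n)*(3*n)) = -10 + 5*(3*n*(6 + n)) = -10 + 15*n*(6 + n))
O(r) = r**2 + 590*r + (7 + r)/(2*r) (O(r) = (r**2 + (-10 + 15*4**2 + 90*4)*r) + (r + 7)/(r + r) = (r**2 + (-10 + 15*16 + 360)*r) + (7 + r)/((2*r)) = (r**2 + (-10 + 240 + 360)*r) + (7 + r)*(1/(2*r)) = (r**2 + 590*r) + (7 + r)/(2*r) = r**2 + 590*r + (7 + r)/(2*r))
O(5)*10 = (1/2 + 5**2 + 590*5 + (7/2)/5)*10 = (1/2 + 25 + 2950 + (7/2)*(1/5))*10 = (1/2 + 25 + 2950 + 7/10)*10 = (14881/5)*10 = 29762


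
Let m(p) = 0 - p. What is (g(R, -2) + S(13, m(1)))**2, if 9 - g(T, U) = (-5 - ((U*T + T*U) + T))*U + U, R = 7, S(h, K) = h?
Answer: 3136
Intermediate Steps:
m(p) = -p
g(T, U) = 9 - U - U*(-5 - T - 2*T*U) (g(T, U) = 9 - ((-5 - ((U*T + T*U) + T))*U + U) = 9 - ((-5 - ((T*U + T*U) + T))*U + U) = 9 - ((-5 - (2*T*U + T))*U + U) = 9 - ((-5 - (T + 2*T*U))*U + U) = 9 - ((-5 + (-T - 2*T*U))*U + U) = 9 - ((-5 - T - 2*T*U)*U + U) = 9 - (U*(-5 - T - 2*T*U) + U) = 9 - (U + U*(-5 - T - 2*T*U)) = 9 + (-U - U*(-5 - T - 2*T*U)) = 9 - U - U*(-5 - T - 2*T*U))
(g(R, -2) + S(13, m(1)))**2 = ((9 + 4*(-2) + 7*(-2) + 2*7*(-2)**2) + 13)**2 = ((9 - 8 - 14 + 2*7*4) + 13)**2 = ((9 - 8 - 14 + 56) + 13)**2 = (43 + 13)**2 = 56**2 = 3136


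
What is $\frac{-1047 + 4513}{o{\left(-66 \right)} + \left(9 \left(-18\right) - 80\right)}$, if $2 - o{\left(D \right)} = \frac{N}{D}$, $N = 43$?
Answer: $- \frac{228756}{15797} \approx -14.481$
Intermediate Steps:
$o{\left(D \right)} = 2 - \frac{43}{D}$
$\frac{-1047 + 4513}{o{\left(-66 \right)} + \left(9 \left(-18\right) - 80\right)} = \frac{-1047 + 4513}{\left(2 - \frac{43}{-66}\right) + \left(9 \left(-18\right) - 80\right)} = \frac{3466}{\left(2 - - \frac{43}{66}\right) - 242} = \frac{3466}{\left(2 + \frac{43}{66}\right) - 242} = \frac{3466}{\frac{175}{66} - 242} = \frac{3466}{- \frac{15797}{66}} = 3466 \left(- \frac{66}{15797}\right) = - \frac{228756}{15797}$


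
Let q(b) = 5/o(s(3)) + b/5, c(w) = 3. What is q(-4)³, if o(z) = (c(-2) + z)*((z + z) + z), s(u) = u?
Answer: -6967871/19683000 ≈ -0.35400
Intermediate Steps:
o(z) = 3*z*(3 + z) (o(z) = (3 + z)*((z + z) + z) = (3 + z)*(2*z + z) = (3 + z)*(3*z) = 3*z*(3 + z))
q(b) = 5/54 + b/5 (q(b) = 5/((3*3*(3 + 3))) + b/5 = 5/((3*3*6)) + b*(⅕) = 5/54 + b/5)
q(-4)³ = (5/54 + (⅕)*(-4))³ = (5/54 - ⅘)³ = (-191/270)³ = -6967871/19683000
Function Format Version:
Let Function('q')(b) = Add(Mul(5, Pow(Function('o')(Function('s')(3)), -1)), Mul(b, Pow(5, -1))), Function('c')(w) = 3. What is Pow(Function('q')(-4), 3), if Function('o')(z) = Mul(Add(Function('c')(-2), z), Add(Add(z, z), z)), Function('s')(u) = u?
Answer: Rational(-6967871, 19683000) ≈ -0.35400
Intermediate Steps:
Function('o')(z) = Mul(3, z, Add(3, z)) (Function('o')(z) = Mul(Add(3, z), Add(Add(z, z), z)) = Mul(Add(3, z), Add(Mul(2, z), z)) = Mul(Add(3, z), Mul(3, z)) = Mul(3, z, Add(3, z)))
Function('q')(b) = Add(Rational(5, 54), Mul(Rational(1, 5), b)) (Function('q')(b) = Add(Mul(5, Pow(Mul(3, 3, Add(3, 3)), -1)), Mul(b, Pow(5, -1))) = Add(Mul(5, Pow(Mul(3, 3, 6), -1)), Mul(b, Rational(1, 5))) = Add(Mul(5, Pow(54, -1)), Mul(Rational(1, 5), b)) = Add(Mul(5, Rational(1, 54)), Mul(Rational(1, 5), b)) = Add(Rational(5, 54), Mul(Rational(1, 5), b)))
Pow(Function('q')(-4), 3) = Pow(Add(Rational(5, 54), Mul(Rational(1, 5), -4)), 3) = Pow(Add(Rational(5, 54), Rational(-4, 5)), 3) = Pow(Rational(-191, 270), 3) = Rational(-6967871, 19683000)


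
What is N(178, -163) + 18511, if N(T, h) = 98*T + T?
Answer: 36133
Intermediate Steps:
N(T, h) = 99*T
N(178, -163) + 18511 = 99*178 + 18511 = 17622 + 18511 = 36133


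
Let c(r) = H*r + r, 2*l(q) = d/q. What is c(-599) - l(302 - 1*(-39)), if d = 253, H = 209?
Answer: -7799003/62 ≈ -1.2579e+5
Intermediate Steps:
l(q) = 253/(2*q) (l(q) = (253/q)/2 = 253/(2*q))
c(r) = 210*r (c(r) = 209*r + r = 210*r)
c(-599) - l(302 - 1*(-39)) = 210*(-599) - 253/(2*(302 - 1*(-39))) = -125790 - 253/(2*(302 + 39)) = -125790 - 253/(2*341) = -125790 - 1*23/62 = -125790 - 23/62 = -7799003/62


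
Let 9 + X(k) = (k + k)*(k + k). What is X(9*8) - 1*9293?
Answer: 11434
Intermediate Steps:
X(k) = -9 + 4*k**2 (X(k) = -9 + (k + k)*(k + k) = -9 + (2*k)*(2*k) = -9 + 4*k**2)
X(9*8) - 1*9293 = (-9 + 4*(9*8)**2) - 1*9293 = (-9 + 4*72**2) - 9293 = (-9 + 4*5184) - 9293 = (-9 + 20736) - 9293 = 20727 - 9293 = 11434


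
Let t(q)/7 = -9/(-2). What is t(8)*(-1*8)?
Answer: -252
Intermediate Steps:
t(q) = 63/2 (t(q) = 7*(-9/(-2)) = 7*(-9*(-½)) = 7*(9/2) = 63/2)
t(8)*(-1*8) = 63*(-1*8)/2 = (63/2)*(-8) = -252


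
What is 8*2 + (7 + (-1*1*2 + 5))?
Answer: 26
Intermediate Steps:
8*2 + (7 + (-1*1*2 + 5)) = 16 + (7 + (-1*2 + 5)) = 16 + (7 + (-2 + 5)) = 16 + (7 + 3) = 16 + 10 = 26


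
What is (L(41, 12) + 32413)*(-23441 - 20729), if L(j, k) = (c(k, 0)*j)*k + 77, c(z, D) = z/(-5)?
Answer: -1382927364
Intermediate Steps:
c(z, D) = -z/5 (c(z, D) = z*(-⅕) = -z/5)
L(j, k) = 77 - j*k²/5 (L(j, k) = ((-k/5)*j)*k + 77 = (-j*k/5)*k + 77 = -j*k²/5 + 77 = 77 - j*k²/5)
(L(41, 12) + 32413)*(-23441 - 20729) = ((77 - ⅕*41*12²) + 32413)*(-23441 - 20729) = ((77 - ⅕*41*144) + 32413)*(-44170) = ((77 - 5904/5) + 32413)*(-44170) = (-5519/5 + 32413)*(-44170) = (156546/5)*(-44170) = -1382927364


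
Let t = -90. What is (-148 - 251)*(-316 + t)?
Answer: 161994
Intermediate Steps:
(-148 - 251)*(-316 + t) = (-148 - 251)*(-316 - 90) = -399*(-406) = 161994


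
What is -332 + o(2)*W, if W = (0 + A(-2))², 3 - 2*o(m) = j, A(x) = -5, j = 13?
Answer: -457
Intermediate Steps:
o(m) = -5 (o(m) = 3/2 - ½*13 = 3/2 - 13/2 = -5)
W = 25 (W = (0 - 5)² = (-5)² = 25)
-332 + o(2)*W = -332 - 5*25 = -332 - 125 = -457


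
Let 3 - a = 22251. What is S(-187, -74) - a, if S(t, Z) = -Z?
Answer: 22322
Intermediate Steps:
a = -22248 (a = 3 - 1*22251 = 3 - 22251 = -22248)
S(-187, -74) - a = -1*(-74) - 1*(-22248) = 74 + 22248 = 22322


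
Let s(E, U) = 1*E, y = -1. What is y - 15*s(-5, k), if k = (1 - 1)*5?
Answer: 74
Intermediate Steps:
k = 0 (k = 0*5 = 0)
s(E, U) = E
y - 15*s(-5, k) = -1 - 15*(-5) = -1 + 75 = 74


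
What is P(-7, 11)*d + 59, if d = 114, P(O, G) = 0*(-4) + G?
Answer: 1313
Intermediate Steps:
P(O, G) = G (P(O, G) = 0 + G = G)
P(-7, 11)*d + 59 = 11*114 + 59 = 1254 + 59 = 1313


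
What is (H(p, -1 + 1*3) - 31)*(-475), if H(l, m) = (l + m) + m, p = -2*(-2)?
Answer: 10925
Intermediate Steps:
p = 4
H(l, m) = l + 2*m
(H(p, -1 + 1*3) - 31)*(-475) = ((4 + 2*(-1 + 1*3)) - 31)*(-475) = ((4 + 2*(-1 + 3)) - 31)*(-475) = ((4 + 2*2) - 31)*(-475) = ((4 + 4) - 31)*(-475) = (8 - 31)*(-475) = -23*(-475) = 10925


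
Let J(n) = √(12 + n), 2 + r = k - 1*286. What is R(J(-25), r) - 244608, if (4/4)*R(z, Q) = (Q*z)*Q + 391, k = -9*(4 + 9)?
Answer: -244217 + 164025*I*√13 ≈ -2.4422e+5 + 5.914e+5*I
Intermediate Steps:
k = -117 (k = -9*13 = -117)
r = -405 (r = -2 + (-117 - 1*286) = -2 + (-117 - 286) = -2 - 403 = -405)
R(z, Q) = 391 + z*Q² (R(z, Q) = (Q*z)*Q + 391 = z*Q² + 391 = 391 + z*Q²)
R(J(-25), r) - 244608 = (391 + √(12 - 25)*(-405)²) - 244608 = (391 + √(-13)*164025) - 244608 = (391 + (I*√13)*164025) - 244608 = (391 + 164025*I*√13) - 244608 = -244217 + 164025*I*√13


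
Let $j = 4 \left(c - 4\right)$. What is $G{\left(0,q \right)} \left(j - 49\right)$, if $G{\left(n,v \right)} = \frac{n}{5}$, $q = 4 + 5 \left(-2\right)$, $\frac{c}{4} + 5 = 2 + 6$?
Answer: $0$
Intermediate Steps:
$c = 12$ ($c = -20 + 4 \left(2 + 6\right) = -20 + 4 \cdot 8 = -20 + 32 = 12$)
$q = -6$ ($q = 4 - 10 = -6$)
$G{\left(n,v \right)} = \frac{n}{5}$ ($G{\left(n,v \right)} = n \frac{1}{5} = \frac{n}{5}$)
$j = 32$ ($j = 4 \left(12 - 4\right) = 4 \cdot 8 = 32$)
$G{\left(0,q \right)} \left(j - 49\right) = \frac{1}{5} \cdot 0 \left(32 - 49\right) = 0 \left(-17\right) = 0$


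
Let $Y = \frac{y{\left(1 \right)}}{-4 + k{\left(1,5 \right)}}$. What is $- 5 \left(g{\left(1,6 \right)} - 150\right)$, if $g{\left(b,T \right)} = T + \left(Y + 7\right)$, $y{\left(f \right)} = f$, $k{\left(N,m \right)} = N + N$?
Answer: $\frac{1375}{2} \approx 687.5$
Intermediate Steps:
$k{\left(N,m \right)} = 2 N$
$Y = - \frac{1}{2}$ ($Y = 1 \frac{1}{-4 + 2 \cdot 1} = 1 \frac{1}{-4 + 2} = 1 \frac{1}{-2} = 1 \left(- \frac{1}{2}\right) = - \frac{1}{2} \approx -0.5$)
$g{\left(b,T \right)} = \frac{13}{2} + T$ ($g{\left(b,T \right)} = T + \left(- \frac{1}{2} + 7\right) = T + \frac{13}{2} = \frac{13}{2} + T$)
$- 5 \left(g{\left(1,6 \right)} - 150\right) = - 5 \left(\left(\frac{13}{2} + 6\right) - 150\right) = - 5 \left(\frac{25}{2} - 150\right) = \left(-5\right) \left(- \frac{275}{2}\right) = \frac{1375}{2}$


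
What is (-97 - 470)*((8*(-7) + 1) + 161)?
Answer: -60102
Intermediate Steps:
(-97 - 470)*((8*(-7) + 1) + 161) = -567*((-56 + 1) + 161) = -567*(-55 + 161) = -567*106 = -60102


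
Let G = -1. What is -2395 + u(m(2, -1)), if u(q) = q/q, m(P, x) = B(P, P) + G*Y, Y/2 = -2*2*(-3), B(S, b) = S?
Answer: -2394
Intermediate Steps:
Y = 24 (Y = 2*(-2*2*(-3)) = 2*(-4*(-3)) = 2*12 = 24)
m(P, x) = -24 + P (m(P, x) = P - 1*24 = P - 24 = -24 + P)
u(q) = 1
-2395 + u(m(2, -1)) = -2395 + 1 = -2394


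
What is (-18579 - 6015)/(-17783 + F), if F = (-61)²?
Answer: 12297/7031 ≈ 1.7490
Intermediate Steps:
F = 3721
(-18579 - 6015)/(-17783 + F) = (-18579 - 6015)/(-17783 + 3721) = -24594/(-14062) = -24594*(-1/14062) = 12297/7031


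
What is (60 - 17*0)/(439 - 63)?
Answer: 15/94 ≈ 0.15957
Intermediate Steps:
(60 - 17*0)/(439 - 63) = (60 + 0)/376 = 60*(1/376) = 15/94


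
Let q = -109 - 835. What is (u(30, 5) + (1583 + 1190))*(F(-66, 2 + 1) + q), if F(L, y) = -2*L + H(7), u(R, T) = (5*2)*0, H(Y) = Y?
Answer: -2232265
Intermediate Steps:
u(R, T) = 0 (u(R, T) = 10*0 = 0)
q = -944
F(L, y) = 7 - 2*L (F(L, y) = -2*L + 7 = 7 - 2*L)
(u(30, 5) + (1583 + 1190))*(F(-66, 2 + 1) + q) = (0 + (1583 + 1190))*((7 - 2*(-66)) - 944) = (0 + 2773)*((7 + 132) - 944) = 2773*(139 - 944) = 2773*(-805) = -2232265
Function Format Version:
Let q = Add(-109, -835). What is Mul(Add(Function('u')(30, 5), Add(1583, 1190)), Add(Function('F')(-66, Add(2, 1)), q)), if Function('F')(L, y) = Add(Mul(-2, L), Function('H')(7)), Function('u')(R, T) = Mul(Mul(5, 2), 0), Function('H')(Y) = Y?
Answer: -2232265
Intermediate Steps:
Function('u')(R, T) = 0 (Function('u')(R, T) = Mul(10, 0) = 0)
q = -944
Function('F')(L, y) = Add(7, Mul(-2, L)) (Function('F')(L, y) = Add(Mul(-2, L), 7) = Add(7, Mul(-2, L)))
Mul(Add(Function('u')(30, 5), Add(1583, 1190)), Add(Function('F')(-66, Add(2, 1)), q)) = Mul(Add(0, Add(1583, 1190)), Add(Add(7, Mul(-2, -66)), -944)) = Mul(Add(0, 2773), Add(Add(7, 132), -944)) = Mul(2773, Add(139, -944)) = Mul(2773, -805) = -2232265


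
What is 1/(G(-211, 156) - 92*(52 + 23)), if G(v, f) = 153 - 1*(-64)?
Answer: -1/6683 ≈ -0.00014963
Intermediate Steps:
G(v, f) = 217 (G(v, f) = 153 + 64 = 217)
1/(G(-211, 156) - 92*(52 + 23)) = 1/(217 - 92*(52 + 23)) = 1/(217 - 92*75) = 1/(217 - 6900) = 1/(-6683) = -1/6683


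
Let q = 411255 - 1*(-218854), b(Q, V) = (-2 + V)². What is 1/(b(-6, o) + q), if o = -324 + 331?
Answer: 1/630134 ≈ 1.5870e-6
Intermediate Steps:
o = 7
q = 630109 (q = 411255 + 218854 = 630109)
1/(b(-6, o) + q) = 1/((-2 + 7)² + 630109) = 1/(5² + 630109) = 1/(25 + 630109) = 1/630134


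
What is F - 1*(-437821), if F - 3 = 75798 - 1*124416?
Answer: 389206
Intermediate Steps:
F = -48615 (F = 3 + (75798 - 1*124416) = 3 + (75798 - 124416) = 3 - 48618 = -48615)
F - 1*(-437821) = -48615 - 1*(-437821) = -48615 + 437821 = 389206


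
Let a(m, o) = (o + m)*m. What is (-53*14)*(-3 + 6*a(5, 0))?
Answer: -109074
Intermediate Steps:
a(m, o) = m*(m + o) (a(m, o) = (m + o)*m = m*(m + o))
(-53*14)*(-3 + 6*a(5, 0)) = (-53*14)*(-3 + 6*(5*(5 + 0))) = -742*(-3 + 6*(5*5)) = -742*(-3 + 6*25) = -742*(-3 + 150) = -742*147 = -109074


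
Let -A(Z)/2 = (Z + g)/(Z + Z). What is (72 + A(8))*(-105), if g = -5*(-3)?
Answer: -58065/8 ≈ -7258.1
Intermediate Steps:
g = 15
A(Z) = -(15 + Z)/Z (A(Z) = -2*(Z + 15)/(Z + Z) = -2*(15 + Z)/(2*Z) = -2*(15 + Z)*1/(2*Z) = -(15 + Z)/Z)
(72 + A(8))*(-105) = (72 + (-15 - 1*8)/8)*(-105) = (72 + (-15 - 8)/8)*(-105) = (72 + (1/8)*(-23))*(-105) = (72 - 23/8)*(-105) = (553/8)*(-105) = -58065/8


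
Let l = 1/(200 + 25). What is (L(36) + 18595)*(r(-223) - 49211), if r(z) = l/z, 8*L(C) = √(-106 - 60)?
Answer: -9182813202794/10035 - 1234580963*I*√166/200700 ≈ -9.1508e+8 - 79255.0*I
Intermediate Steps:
l = 1/225 ≈ 0.0044444
L(C) = I*√166/8 (L(C) = √(-106 - 60)/8 = √(-166)/8 = (I*√166)/8 = I*√166/8)
r(z) = 1/(225*z)
(L(36) + 18595)*(r(-223) - 49211) = (I*√166/8 + 18595)*((1/225)/(-223) - 49211) = (18595 + I*√166/8)*((1/225)*(-1/223) - 49211) = (18595 + I*√166/8)*(-1/50175 - 49211) = (18595 + I*√166/8)*(-2469161926/50175) = -9182813202794/10035 - 1234580963*I*√166/200700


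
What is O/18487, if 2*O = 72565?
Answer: 72565/36974 ≈ 1.9626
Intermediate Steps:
O = 72565/2 (O = (½)*72565 = 72565/2 ≈ 36283.)
O/18487 = (72565/2)/18487 = (72565/2)*(1/18487) = 72565/36974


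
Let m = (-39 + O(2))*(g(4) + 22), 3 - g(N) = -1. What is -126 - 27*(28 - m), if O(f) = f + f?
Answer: -25452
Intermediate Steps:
g(N) = 4 (g(N) = 3 - 1*(-1) = 3 + 1 = 4)
O(f) = 2*f
m = -910 (m = (-39 + 2*2)*(4 + 22) = (-39 + 4)*26 = -35*26 = -910)
-126 - 27*(28 - m) = -126 - 27*(28 - 1*(-910)) = -126 - 27*(28 + 910) = -126 - 27*938 = -126 - 25326 = -25452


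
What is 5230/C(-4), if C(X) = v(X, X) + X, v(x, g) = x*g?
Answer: 2615/6 ≈ 435.83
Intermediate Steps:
v(x, g) = g*x
C(X) = X + X² (C(X) = X*X + X = X² + X = X + X²)
5230/C(-4) = 5230/((-4*(1 - 4))) = 5230/((-4*(-3))) = 5230/12 = 5230*(1/12) = 2615/6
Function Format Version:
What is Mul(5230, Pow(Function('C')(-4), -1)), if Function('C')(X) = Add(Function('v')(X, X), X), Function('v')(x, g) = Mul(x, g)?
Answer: Rational(2615, 6) ≈ 435.83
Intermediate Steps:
Function('v')(x, g) = Mul(g, x)
Function('C')(X) = Add(X, Pow(X, 2)) (Function('C')(X) = Add(Mul(X, X), X) = Add(Pow(X, 2), X) = Add(X, Pow(X, 2)))
Mul(5230, Pow(Function('C')(-4), -1)) = Mul(5230, Pow(Mul(-4, Add(1, -4)), -1)) = Mul(5230, Pow(Mul(-4, -3), -1)) = Mul(5230, Pow(12, -1)) = Mul(5230, Rational(1, 12)) = Rational(2615, 6)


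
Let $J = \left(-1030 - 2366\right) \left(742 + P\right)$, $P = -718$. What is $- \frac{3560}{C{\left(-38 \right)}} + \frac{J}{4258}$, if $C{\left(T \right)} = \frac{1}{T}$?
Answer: $\frac{287970368}{2129} \approx 1.3526 \cdot 10^{5}$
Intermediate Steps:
$J = -81504$ ($J = \left(-1030 - 2366\right) \left(742 - 718\right) = \left(-3396\right) 24 = -81504$)
$- \frac{3560}{C{\left(-38 \right)}} + \frac{J}{4258} = - \frac{3560}{\frac{1}{-38}} - \frac{81504}{4258} = - \frac{3560}{- \frac{1}{38}} - \frac{40752}{2129} = \left(-3560\right) \left(-38\right) - \frac{40752}{2129} = 135280 - \frac{40752}{2129} = \frac{287970368}{2129}$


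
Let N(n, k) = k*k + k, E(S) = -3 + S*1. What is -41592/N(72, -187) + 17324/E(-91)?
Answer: -50539418/272459 ≈ -185.49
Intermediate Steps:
E(S) = -3 + S
N(n, k) = k + k² (N(n, k) = k² + k = k + k²)
-41592/N(72, -187) + 17324/E(-91) = -41592*(-1/(187*(1 - 187))) + 17324/(-3 - 91) = -41592/((-187*(-186))) + 17324/(-94) = -41592/34782 + 17324*(-1/94) = -41592*1/34782 - 8662/47 = -6932/5797 - 8662/47 = -50539418/272459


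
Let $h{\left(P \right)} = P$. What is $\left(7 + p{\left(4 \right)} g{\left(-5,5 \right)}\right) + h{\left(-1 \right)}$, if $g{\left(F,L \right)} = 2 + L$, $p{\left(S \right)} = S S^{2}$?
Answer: $454$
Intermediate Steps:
$p{\left(S \right)} = S^{3}$
$\left(7 + p{\left(4 \right)} g{\left(-5,5 \right)}\right) + h{\left(-1 \right)} = \left(7 + 4^{3} \left(2 + 5\right)\right) - 1 = \left(7 + 64 \cdot 7\right) - 1 = \left(7 + 448\right) - 1 = 455 - 1 = 454$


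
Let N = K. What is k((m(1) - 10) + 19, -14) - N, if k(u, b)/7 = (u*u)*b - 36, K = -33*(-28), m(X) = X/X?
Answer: -10976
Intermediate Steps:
m(X) = 1
K = 924
k(u, b) = -252 + 7*b*u² (k(u, b) = 7*((u*u)*b - 36) = 7*(u²*b - 36) = 7*(b*u² - 36) = 7*(-36 + b*u²) = -252 + 7*b*u²)
N = 924
k((m(1) - 10) + 19, -14) - N = (-252 + 7*(-14)*((1 - 10) + 19)²) - 1*924 = (-252 + 7*(-14)*(-9 + 19)²) - 924 = (-252 + 7*(-14)*10²) - 924 = (-252 + 7*(-14)*100) - 924 = (-252 - 9800) - 924 = -10052 - 924 = -10976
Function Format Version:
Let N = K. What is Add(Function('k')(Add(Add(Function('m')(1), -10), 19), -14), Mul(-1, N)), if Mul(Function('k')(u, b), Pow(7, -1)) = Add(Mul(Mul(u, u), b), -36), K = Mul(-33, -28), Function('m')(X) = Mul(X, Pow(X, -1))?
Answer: -10976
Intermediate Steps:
Function('m')(X) = 1
K = 924
Function('k')(u, b) = Add(-252, Mul(7, b, Pow(u, 2))) (Function('k')(u, b) = Mul(7, Add(Mul(Mul(u, u), b), -36)) = Mul(7, Add(Mul(Pow(u, 2), b), -36)) = Mul(7, Add(Mul(b, Pow(u, 2)), -36)) = Mul(7, Add(-36, Mul(b, Pow(u, 2)))) = Add(-252, Mul(7, b, Pow(u, 2))))
N = 924
Add(Function('k')(Add(Add(Function('m')(1), -10), 19), -14), Mul(-1, N)) = Add(Add(-252, Mul(7, -14, Pow(Add(Add(1, -10), 19), 2))), Mul(-1, 924)) = Add(Add(-252, Mul(7, -14, Pow(Add(-9, 19), 2))), -924) = Add(Add(-252, Mul(7, -14, Pow(10, 2))), -924) = Add(Add(-252, Mul(7, -14, 100)), -924) = Add(Add(-252, -9800), -924) = Add(-10052, -924) = -10976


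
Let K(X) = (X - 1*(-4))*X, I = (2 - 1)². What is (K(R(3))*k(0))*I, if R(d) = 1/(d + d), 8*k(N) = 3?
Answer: 25/96 ≈ 0.26042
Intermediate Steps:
k(N) = 3/8 (k(N) = (⅛)*3 = 3/8)
I = 1 (I = 1² = 1)
R(d) = 1/(2*d)
K(X) = X*(4 + X) (K(X) = (X + 4)*X = (4 + X)*X = X*(4 + X))
(K(R(3))*k(0))*I = ((((½)/3)*(4 + (½)/3))*(3/8))*1 = ((((½)*(⅓))*(4 + (½)*(⅓)))*(3/8))*1 = (((4 + ⅙)/6)*(3/8))*1 = (((⅙)*(25/6))*(3/8))*1 = ((25/36)*(3/8))*1 = (25/96)*1 = 25/96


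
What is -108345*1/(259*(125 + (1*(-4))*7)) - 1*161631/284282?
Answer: -34861188903/7142016686 ≈ -4.8811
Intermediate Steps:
-108345*1/(259*(125 + (1*(-4))*7)) - 1*161631/284282 = -108345*1/(259*(125 - 4*7)) - 161631*1/284282 = -108345*1/(259*(125 - 28)) - 161631/284282 = -108345/(259*97) - 161631/284282 = -108345/25123 - 161631/284282 = -34861188903/7142016686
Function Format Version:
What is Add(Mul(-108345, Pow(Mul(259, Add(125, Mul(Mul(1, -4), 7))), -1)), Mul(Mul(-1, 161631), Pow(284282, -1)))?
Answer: Rational(-34861188903, 7142016686) ≈ -4.8811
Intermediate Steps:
Add(Mul(-108345, Pow(Mul(259, Add(125, Mul(Mul(1, -4), 7))), -1)), Mul(Mul(-1, 161631), Pow(284282, -1))) = Add(Mul(-108345, Pow(Mul(259, Add(125, Mul(-4, 7))), -1)), Mul(-161631, Rational(1, 284282))) = Add(Mul(-108345, Pow(Mul(259, Add(125, -28)), -1)), Rational(-161631, 284282)) = Add(Mul(-108345, Pow(Mul(259, 97), -1)), Rational(-161631, 284282)) = Add(Mul(-108345, Pow(25123, -1)), Rational(-161631, 284282)) = Add(Mul(-108345, Rational(1, 25123)), Rational(-161631, 284282)) = Add(Rational(-108345, 25123), Rational(-161631, 284282)) = Rational(-34861188903, 7142016686)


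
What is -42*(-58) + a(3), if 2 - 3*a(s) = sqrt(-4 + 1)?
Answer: 7310/3 - I*sqrt(3)/3 ≈ 2436.7 - 0.57735*I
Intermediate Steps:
a(s) = 2/3 - I*sqrt(3)/3 (a(s) = 2/3 - sqrt(-4 + 1)/3 = 2/3 - I*sqrt(3)/3)
-42*(-58) + a(3) = -42*(-58) + (2/3 - I*sqrt(3)/3) = 2436 + (2/3 - I*sqrt(3)/3) = 7310/3 - I*sqrt(3)/3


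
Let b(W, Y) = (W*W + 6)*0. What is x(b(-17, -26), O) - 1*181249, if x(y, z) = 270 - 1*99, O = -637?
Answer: -181078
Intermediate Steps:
b(W, Y) = 0 (b(W, Y) = (W**2 + 6)*0 = (6 + W**2)*0 = 0)
x(y, z) = 171 (x(y, z) = 270 - 99 = 171)
x(b(-17, -26), O) - 1*181249 = 171 - 1*181249 = 171 - 181249 = -181078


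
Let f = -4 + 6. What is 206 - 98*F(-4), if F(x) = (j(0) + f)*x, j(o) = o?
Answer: 990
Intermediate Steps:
f = 2
F(x) = 2*x (F(x) = (0 + 2)*x = 2*x)
206 - 98*F(-4) = 206 - 196*(-4) = 206 - 98*(-8) = 206 + 784 = 990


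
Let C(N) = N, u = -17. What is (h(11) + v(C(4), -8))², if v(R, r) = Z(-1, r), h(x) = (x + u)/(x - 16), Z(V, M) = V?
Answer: 1/25 ≈ 0.040000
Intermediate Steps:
h(x) = (-17 + x)/(-16 + x) (h(x) = (x - 17)/(x - 16) = (-17 + x)/(-16 + x))
v(R, r) = -1
(h(11) + v(C(4), -8))² = ((-17 + 11)/(-16 + 11) - 1)² = (-6/(-5) - 1)² = (-⅕*(-6) - 1)² = (6/5 - 1)² = (⅕)² = 1/25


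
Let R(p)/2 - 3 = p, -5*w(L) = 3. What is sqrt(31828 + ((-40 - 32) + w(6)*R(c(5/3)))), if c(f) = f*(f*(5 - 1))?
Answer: sqrt(7141290)/15 ≈ 178.15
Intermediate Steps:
w(L) = -3/5 (w(L) = -1/5*3 = -3/5)
c(f) = 4*f**2 (c(f) = f*(f*4) = f*(4*f) = 4*f**2)
R(p) = 6 + 2*p
sqrt(31828 + ((-40 - 32) + w(6)*R(c(5/3)))) = sqrt(31828 + ((-40 - 32) - 3*(6 + 2*(4*(5/3)**2))/5)) = sqrt(31828 + (-72 - 3*(6 + 2*(4*(5*(1/3))**2))/5)) = sqrt(31828 + (-72 - 3*(6 + 2*(4*(5/3)**2))/5)) = sqrt(31828 + (-72 - 3*(6 + 2*(4*(25/9)))/5)) = sqrt(31828 + (-72 - 3*(6 + 2*(100/9))/5)) = sqrt(31828 + (-72 - 3*(6 + 200/9)/5)) = sqrt(31828 + (-72 - 3/5*254/9)) = sqrt(31828 + (-72 - 254/15)) = sqrt(31828 - 1334/15) = sqrt(476086/15) = sqrt(7141290)/15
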